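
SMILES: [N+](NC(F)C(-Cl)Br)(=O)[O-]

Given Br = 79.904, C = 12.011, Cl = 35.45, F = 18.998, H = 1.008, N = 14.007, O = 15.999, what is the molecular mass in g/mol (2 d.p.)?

Molecular formula: C2H3BrClFN2O2.
M = 1×79.904 + 2×12.011 + 1×35.45 + 1×18.998 + 3×1.008 + 2×14.007 + 2×15.999 = 221.41 g/mol.

221.41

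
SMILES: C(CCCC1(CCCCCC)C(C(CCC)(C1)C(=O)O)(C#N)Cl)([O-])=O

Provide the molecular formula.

C19H29ClNO4-

Heavy atoms from the SMILES: 19 C, 1 Cl, 1 N, 4 O.
Implicit hydrogens by atom environment:
  11 × C: 2 H each → 22
  6 × C: no H
  2 × C: 3 H each → 6
  2 × O: no H
  1 × Cl: no H
  1 × N: no H
  1 × O: 1 H
  1 × O (charge -1): no H
  Total hydrogens = 29.
Net charge -1.
Molecular formula: C19H29ClNO4-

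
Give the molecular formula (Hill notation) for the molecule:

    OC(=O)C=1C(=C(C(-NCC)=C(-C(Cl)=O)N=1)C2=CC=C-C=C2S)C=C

Heavy atoms from the SMILES: 17 C, 1 Cl, 2 N, 3 O, 1 S.
Implicit hydrogens by atom environment:
  7 × C (aromatic): no H
  4 × C (aromatic): 1 H each → 4
  2 × C: 2 H each → 4
  2 × C: no H
  2 × O: no H
  1 × C: 3 H
  1 × C: 1 H
  1 × Cl: no H
  1 × N: 1 H
  1 × N (aromatic): no H
  1 × O: 1 H
  1 × S: 1 H
  Total hydrogens = 15.
Molecular formula: C17H15ClN2O3S

C17H15ClN2O3S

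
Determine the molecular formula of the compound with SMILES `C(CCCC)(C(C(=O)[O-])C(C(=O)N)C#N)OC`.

Heavy atoms from the SMILES: 11 C, 2 N, 4 O.
Implicit hydrogens by atom environment:
  3 × C: 2 H each → 6
  3 × C: 1 H each → 3
  3 × C: no H
  3 × O: no H
  2 × C: 3 H each → 6
  1 × N: 2 H
  1 × N: no H
  1 × O (charge -1): no H
  Total hydrogens = 17.
Net charge -1.
Molecular formula: C11H17N2O4-

C11H17N2O4-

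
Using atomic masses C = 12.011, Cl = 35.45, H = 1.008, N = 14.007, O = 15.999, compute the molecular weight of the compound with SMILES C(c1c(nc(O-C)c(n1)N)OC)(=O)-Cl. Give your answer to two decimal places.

Molecular formula: C7H8ClN3O3.
M = 7×12.011 + 1×35.45 + 8×1.008 + 3×14.007 + 3×15.999 = 217.61 g/mol.

217.61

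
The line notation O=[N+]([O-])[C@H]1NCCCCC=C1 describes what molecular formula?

Heavy atoms from the SMILES: 7 C, 2 N, 2 O.
Implicit hydrogens by atom environment:
  4 × C: 2 H each → 8
  3 × C: 1 H each → 3
  1 × N: 1 H
  1 × N (charge +1): no H
  1 × O: no H
  1 × O (charge -1): no H
  Total hydrogens = 12.
Molecular formula: C7H12N2O2

C7H12N2O2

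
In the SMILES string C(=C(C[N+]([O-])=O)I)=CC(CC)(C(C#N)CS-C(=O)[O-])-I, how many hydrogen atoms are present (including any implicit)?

11

Hydrogens are implicit in SMILES; fill each atom to its normal valence:
  5 × C: no H
  3 × C: 2 H each → 6
  2 × C: 1 H each → 2
  2 × I: no H
  2 × O: no H
  2 × O (charge -1): no H
  1 × C: 3 H
  1 × N (charge +1): no H
  1 × N: no H
  1 × S: no H
  Total hydrogens = 11.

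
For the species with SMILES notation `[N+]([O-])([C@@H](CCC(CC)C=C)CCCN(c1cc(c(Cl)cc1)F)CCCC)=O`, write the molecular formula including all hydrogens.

Heavy atoms from the SMILES: 21 C, 1 Cl, 1 F, 2 N, 2 O.
Implicit hydrogens by atom environment:
  10 × C: 2 H each → 20
  3 × C (aromatic): 1 H each → 3
  3 × C: 1 H each → 3
  3 × C (aromatic): no H
  2 × C: 3 H each → 6
  1 × Cl: no H
  1 × F: no H
  1 × N: no H
  1 × N (charge +1): no H
  1 × O: no H
  1 × O (charge -1): no H
  Total hydrogens = 32.
Molecular formula: C21H32ClFN2O2

C21H32ClFN2O2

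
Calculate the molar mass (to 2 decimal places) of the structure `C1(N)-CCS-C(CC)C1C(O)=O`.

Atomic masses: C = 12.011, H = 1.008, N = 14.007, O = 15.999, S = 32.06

Molecular formula: C8H15NO2S.
M = 8×12.011 + 15×1.008 + 1×14.007 + 2×15.999 + 1×32.06 = 189.27 g/mol.

189.27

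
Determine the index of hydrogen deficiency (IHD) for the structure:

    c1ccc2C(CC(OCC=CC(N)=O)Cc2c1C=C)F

Molecular formula from the SMILES: C16H18FNO2.
DoU = (2C + 2 + N − H − X)/2 = (2·16 + 2 + 1 − 18 − 1)/2 = 16/2 = 8.
(Structurally: 2 ring(s) + 6 π bond(s) = 8.)

8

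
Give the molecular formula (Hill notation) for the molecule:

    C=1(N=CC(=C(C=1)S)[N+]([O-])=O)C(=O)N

Heavy atoms from the SMILES: 6 C, 3 N, 3 O, 1 S.
Implicit hydrogens by atom environment:
  3 × C (aromatic): no H
  2 × C (aromatic): 1 H each → 2
  2 × O: no H
  1 × C: no H
  1 × N: 2 H
  1 × N (aromatic): no H
  1 × N (charge +1): no H
  1 × O (charge -1): no H
  1 × S: 1 H
  Total hydrogens = 5.
Molecular formula: C6H5N3O3S

C6H5N3O3S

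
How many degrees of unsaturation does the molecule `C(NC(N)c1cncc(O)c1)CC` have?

4

Molecular formula from the SMILES: C9H15N3O.
DoU = (2C + 2 + N − H − X)/2 = (2·9 + 2 + 3 − 15 − 0)/2 = 8/2 = 4.
(Structurally: 1 ring(s) + 3 π bond(s) = 4.)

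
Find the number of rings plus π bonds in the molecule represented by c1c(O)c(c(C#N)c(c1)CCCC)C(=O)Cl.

Molecular formula from the SMILES: C12H12ClNO2.
DoU = (2C + 2 + N − H − X)/2 = (2·12 + 2 + 1 − 12 − 1)/2 = 14/2 = 7.
(Structurally: 1 ring(s) + 6 π bond(s) = 7.)

7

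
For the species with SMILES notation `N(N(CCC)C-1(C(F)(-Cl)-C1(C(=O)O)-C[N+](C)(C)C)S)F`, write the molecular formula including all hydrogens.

C11H21ClF2N3O2S+

Heavy atoms from the SMILES: 11 C, 1 Cl, 2 F, 3 N, 2 O, 1 S.
Implicit hydrogens by atom environment:
  4 × C: 3 H each → 12
  4 × C: no H
  3 × C: 2 H each → 6
  2 × F: no H
  1 × Cl: no H
  1 × N: 1 H
  1 × N: no H
  1 × N (charge +1): no H
  1 × O: 1 H
  1 × O: no H
  1 × S: 1 H
  Total hydrogens = 21.
Net charge +1.
Molecular formula: C11H21ClF2N3O2S+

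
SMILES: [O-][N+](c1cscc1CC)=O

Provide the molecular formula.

C6H7NO2S

Heavy atoms from the SMILES: 6 C, 1 N, 2 O, 1 S.
Implicit hydrogens by atom environment:
  2 × C (aromatic): 1 H each → 2
  2 × C (aromatic): no H
  1 × C: 3 H
  1 × C: 2 H
  1 × N (charge +1): no H
  1 × O: no H
  1 × O (charge -1): no H
  1 × S (aromatic): no H
  Total hydrogens = 7.
Molecular formula: C6H7NO2S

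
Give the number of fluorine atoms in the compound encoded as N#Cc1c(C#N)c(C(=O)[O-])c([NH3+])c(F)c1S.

The symbol for fluorine appears 1 time in the SMILES.

1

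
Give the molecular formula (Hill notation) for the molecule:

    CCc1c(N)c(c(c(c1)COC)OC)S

Heavy atoms from the SMILES: 11 C, 1 N, 2 O, 1 S.
Implicit hydrogens by atom environment:
  5 × C (aromatic): no H
  3 × C: 3 H each → 9
  2 × C: 2 H each → 4
  2 × O: no H
  1 × C (aromatic): 1 H
  1 × N: 2 H
  1 × S: 1 H
  Total hydrogens = 17.
Molecular formula: C11H17NO2S

C11H17NO2S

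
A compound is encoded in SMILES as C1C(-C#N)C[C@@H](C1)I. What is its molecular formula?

C6H8IN

Heavy atoms from the SMILES: 6 C, 1 I, 1 N.
Implicit hydrogens by atom environment:
  3 × C: 2 H each → 6
  2 × C: 1 H each → 2
  1 × C: no H
  1 × I: no H
  1 × N: no H
  Total hydrogens = 8.
Molecular formula: C6H8IN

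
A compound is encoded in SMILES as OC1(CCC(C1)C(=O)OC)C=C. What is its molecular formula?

Heavy atoms from the SMILES: 9 C, 3 O.
Implicit hydrogens by atom environment:
  4 × C: 2 H each → 8
  2 × C: 1 H each → 2
  2 × C: no H
  2 × O: no H
  1 × C: 3 H
  1 × O: 1 H
  Total hydrogens = 14.
Molecular formula: C9H14O3

C9H14O3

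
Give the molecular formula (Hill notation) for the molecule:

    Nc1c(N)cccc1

C6H8N2

Heavy atoms from the SMILES: 6 C, 2 N.
Implicit hydrogens by atom environment:
  4 × C (aromatic): 1 H each → 4
  2 × C (aromatic): no H
  2 × N: 2 H each → 4
  Total hydrogens = 8.
Molecular formula: C6H8N2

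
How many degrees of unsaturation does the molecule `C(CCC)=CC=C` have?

Molecular formula from the SMILES: C7H12.
DoU = (2C + 2 + N − H − X)/2 = (2·7 + 2 + 0 − 12 − 0)/2 = 4/2 = 2.
(Structurally: 0 ring(s) + 2 π bond(s) = 2.)

2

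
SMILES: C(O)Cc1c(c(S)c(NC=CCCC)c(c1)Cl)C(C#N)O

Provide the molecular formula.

Heavy atoms from the SMILES: 15 C, 1 Cl, 2 N, 2 O, 1 S.
Implicit hydrogens by atom environment:
  5 × C (aromatic): no H
  4 × C: 2 H each → 8
  3 × C: 1 H each → 3
  2 × O: 1 H each → 2
  1 × C: 3 H
  1 × C (aromatic): 1 H
  1 × C: no H
  1 × Cl: no H
  1 × N: 1 H
  1 × N: no H
  1 × S: 1 H
  Total hydrogens = 19.
Molecular formula: C15H19ClN2O2S

C15H19ClN2O2S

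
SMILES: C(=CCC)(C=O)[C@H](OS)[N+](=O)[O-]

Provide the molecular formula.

Heavy atoms from the SMILES: 6 C, 1 N, 4 O, 1 S.
Implicit hydrogens by atom environment:
  3 × C: 1 H each → 3
  3 × O: no H
  1 × C: 3 H
  1 × C: 2 H
  1 × C: no H
  1 × N (charge +1): no H
  1 × O (charge -1): no H
  1 × S: 1 H
  Total hydrogens = 9.
Molecular formula: C6H9NO4S

C6H9NO4S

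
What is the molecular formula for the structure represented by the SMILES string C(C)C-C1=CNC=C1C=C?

Heavy atoms from the SMILES: 9 C, 1 N.
Implicit hydrogens by atom environment:
  3 × C: 2 H each → 6
  2 × C (aromatic): 1 H each → 2
  2 × C (aromatic): no H
  1 × C: 3 H
  1 × C: 1 H
  1 × N (aromatic): 1 H
  Total hydrogens = 13.
Molecular formula: C9H13N

C9H13N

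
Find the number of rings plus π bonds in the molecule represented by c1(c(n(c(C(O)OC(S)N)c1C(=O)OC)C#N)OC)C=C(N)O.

Molecular formula from the SMILES: C12H16N4O6S.
DoU = (2C + 2 + N − H − X)/2 = (2·12 + 2 + 4 − 16 − 0)/2 = 14/2 = 7.
(Structurally: 1 ring(s) + 6 π bond(s) = 7.)

7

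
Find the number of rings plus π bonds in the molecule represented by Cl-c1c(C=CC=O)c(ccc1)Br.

6

Molecular formula from the SMILES: C9H6BrClO.
DoU = (2C + 2 + N − H − X)/2 = (2·9 + 2 + 0 − 6 − 2)/2 = 12/2 = 6.
(Structurally: 1 ring(s) + 5 π bond(s) = 6.)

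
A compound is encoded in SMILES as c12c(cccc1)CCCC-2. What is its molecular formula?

Heavy atoms from the SMILES: 10 C.
Implicit hydrogens by atom environment:
  4 × C: 2 H each → 8
  4 × C (aromatic): 1 H each → 4
  2 × C (aromatic): no H
  Total hydrogens = 12.
Molecular formula: C10H12

C10H12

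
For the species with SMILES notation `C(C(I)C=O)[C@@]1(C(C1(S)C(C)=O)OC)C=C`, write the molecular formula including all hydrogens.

C11H15IO3S

Heavy atoms from the SMILES: 11 C, 1 I, 3 O, 1 S.
Implicit hydrogens by atom environment:
  4 × C: 1 H each → 4
  3 × C: no H
  3 × O: no H
  2 × C: 3 H each → 6
  2 × C: 2 H each → 4
  1 × I: no H
  1 × S: 1 H
  Total hydrogens = 15.
Molecular formula: C11H15IO3S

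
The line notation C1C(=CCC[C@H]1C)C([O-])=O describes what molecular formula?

Heavy atoms from the SMILES: 8 C, 2 O.
Implicit hydrogens by atom environment:
  3 × C: 2 H each → 6
  2 × C: 1 H each → 2
  2 × C: no H
  1 × C: 3 H
  1 × O: no H
  1 × O (charge -1): no H
  Total hydrogens = 11.
Net charge -1.
Molecular formula: C8H11O2-

C8H11O2-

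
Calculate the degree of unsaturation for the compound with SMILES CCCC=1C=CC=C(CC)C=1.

4

Molecular formula from the SMILES: C11H16.
DoU = (2C + 2 + N − H − X)/2 = (2·11 + 2 + 0 − 16 − 0)/2 = 8/2 = 4.
(Structurally: 1 ring(s) + 3 π bond(s) = 4.)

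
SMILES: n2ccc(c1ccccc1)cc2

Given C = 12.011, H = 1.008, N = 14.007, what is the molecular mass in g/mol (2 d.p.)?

155.20

Molecular formula: C11H9N.
M = 11×12.011 + 9×1.008 + 1×14.007 = 155.20 g/mol.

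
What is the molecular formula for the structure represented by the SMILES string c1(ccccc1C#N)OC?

Heavy atoms from the SMILES: 8 C, 1 N, 1 O.
Implicit hydrogens by atom environment:
  4 × C (aromatic): 1 H each → 4
  2 × C (aromatic): no H
  1 × C: 3 H
  1 × C: no H
  1 × N: no H
  1 × O: no H
  Total hydrogens = 7.
Molecular formula: C8H7NO

C8H7NO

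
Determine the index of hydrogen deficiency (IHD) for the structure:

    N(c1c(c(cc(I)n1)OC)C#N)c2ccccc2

Molecular formula from the SMILES: C13H10IN3O.
DoU = (2C + 2 + N − H − X)/2 = (2·13 + 2 + 3 − 10 − 1)/2 = 20/2 = 10.
(Structurally: 2 ring(s) + 8 π bond(s) = 10.)

10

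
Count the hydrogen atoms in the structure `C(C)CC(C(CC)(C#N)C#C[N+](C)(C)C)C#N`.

Hydrogens are implicit in SMILES; fill each atom to its normal valence:
  5 × C: 3 H each → 15
  5 × C: no H
  3 × C: 2 H each → 6
  2 × N: no H
  1 × C: 1 H
  1 × N (charge +1): no H
  Total hydrogens = 22.

22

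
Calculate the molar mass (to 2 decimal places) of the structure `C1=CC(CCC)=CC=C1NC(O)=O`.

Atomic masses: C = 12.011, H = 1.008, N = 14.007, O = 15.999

Molecular formula: C10H13NO2.
M = 10×12.011 + 13×1.008 + 1×14.007 + 2×15.999 = 179.22 g/mol.

179.22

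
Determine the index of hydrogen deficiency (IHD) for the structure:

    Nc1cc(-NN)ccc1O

Molecular formula from the SMILES: C6H9N3O.
DoU = (2C + 2 + N − H − X)/2 = (2·6 + 2 + 3 − 9 − 0)/2 = 8/2 = 4.
(Structurally: 1 ring(s) + 3 π bond(s) = 4.)

4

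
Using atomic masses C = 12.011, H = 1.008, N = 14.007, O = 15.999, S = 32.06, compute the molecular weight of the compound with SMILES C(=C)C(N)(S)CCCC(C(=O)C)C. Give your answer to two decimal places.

201.33

Molecular formula: C10H19NOS.
M = 10×12.011 + 19×1.008 + 1×14.007 + 1×15.999 + 1×32.06 = 201.33 g/mol.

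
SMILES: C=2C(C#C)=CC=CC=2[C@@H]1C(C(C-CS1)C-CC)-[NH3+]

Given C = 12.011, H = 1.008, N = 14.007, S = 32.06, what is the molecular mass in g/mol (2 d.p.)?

260.42

Molecular formula: C16H22NS+.
M = 16×12.011 + 22×1.008 + 1×14.007 + 1×32.06 = 260.42 g/mol.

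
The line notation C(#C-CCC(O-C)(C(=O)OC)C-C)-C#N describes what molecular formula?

C11H15NO3

Heavy atoms from the SMILES: 11 C, 1 N, 3 O.
Implicit hydrogens by atom environment:
  5 × C: no H
  3 × C: 3 H each → 9
  3 × C: 2 H each → 6
  3 × O: no H
  1 × N: no H
  Total hydrogens = 15.
Molecular formula: C11H15NO3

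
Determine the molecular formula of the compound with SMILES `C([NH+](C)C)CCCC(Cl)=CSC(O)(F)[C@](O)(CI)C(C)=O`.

C13H23ClFINO3S+

Heavy atoms from the SMILES: 13 C, 1 Cl, 1 F, 1 I, 1 N, 3 O, 1 S.
Implicit hydrogens by atom environment:
  5 × C: 2 H each → 10
  4 × C: no H
  3 × C: 3 H each → 9
  2 × O: 1 H each → 2
  1 × C: 1 H
  1 × Cl: no H
  1 × F: no H
  1 × I: no H
  1 × N (charge +1): 1 H
  1 × O: no H
  1 × S: no H
  Total hydrogens = 23.
Net charge +1.
Molecular formula: C13H23ClFINO3S+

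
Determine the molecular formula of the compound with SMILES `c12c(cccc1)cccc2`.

Heavy atoms from the SMILES: 10 C.
Implicit hydrogens by atom environment:
  8 × C (aromatic): 1 H each → 8
  2 × C (aromatic): no H
  Total hydrogens = 8.
Molecular formula: C10H8

C10H8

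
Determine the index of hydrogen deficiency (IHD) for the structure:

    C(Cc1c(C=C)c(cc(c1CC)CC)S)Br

Molecular formula from the SMILES: C14H19BrS.
DoU = (2C + 2 + N − H − X)/2 = (2·14 + 2 + 0 − 19 − 1)/2 = 10/2 = 5.
(Structurally: 1 ring(s) + 4 π bond(s) = 5.)

5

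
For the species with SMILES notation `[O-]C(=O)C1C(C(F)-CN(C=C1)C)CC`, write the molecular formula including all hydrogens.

C10H15FNO2-

Heavy atoms from the SMILES: 10 C, 1 F, 1 N, 2 O.
Implicit hydrogens by atom environment:
  5 × C: 1 H each → 5
  2 × C: 3 H each → 6
  2 × C: 2 H each → 4
  1 × C: no H
  1 × F: no H
  1 × N: no H
  1 × O: no H
  1 × O (charge -1): no H
  Total hydrogens = 15.
Net charge -1.
Molecular formula: C10H15FNO2-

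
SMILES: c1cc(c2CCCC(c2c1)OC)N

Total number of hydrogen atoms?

15

Hydrogens are implicit in SMILES; fill each atom to its normal valence:
  3 × C: 2 H each → 6
  3 × C (aromatic): 1 H each → 3
  3 × C (aromatic): no H
  1 × C: 3 H
  1 × C: 1 H
  1 × N: 2 H
  1 × O: no H
  Total hydrogens = 15.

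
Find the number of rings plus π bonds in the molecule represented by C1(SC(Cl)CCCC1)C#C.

3

Molecular formula from the SMILES: C8H11ClS.
DoU = (2C + 2 + N − H − X)/2 = (2·8 + 2 + 0 − 11 − 1)/2 = 6/2 = 3.
(Structurally: 1 ring(s) + 2 π bond(s) = 3.)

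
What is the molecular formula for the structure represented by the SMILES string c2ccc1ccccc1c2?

Heavy atoms from the SMILES: 10 C.
Implicit hydrogens by atom environment:
  8 × C (aromatic): 1 H each → 8
  2 × C (aromatic): no H
  Total hydrogens = 8.
Molecular formula: C10H8

C10H8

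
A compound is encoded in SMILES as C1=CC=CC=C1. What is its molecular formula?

C6H6

Heavy atoms from the SMILES: 6 C.
Implicit hydrogens by atom environment:
  6 × C (aromatic): 1 H each → 6
  Total hydrogens = 6.
Molecular formula: C6H6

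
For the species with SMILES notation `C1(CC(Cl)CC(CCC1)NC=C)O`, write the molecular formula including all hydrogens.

Heavy atoms from the SMILES: 10 C, 1 Cl, 1 N, 1 O.
Implicit hydrogens by atom environment:
  6 × C: 2 H each → 12
  4 × C: 1 H each → 4
  1 × Cl: no H
  1 × N: 1 H
  1 × O: 1 H
  Total hydrogens = 18.
Molecular formula: C10H18ClNO

C10H18ClNO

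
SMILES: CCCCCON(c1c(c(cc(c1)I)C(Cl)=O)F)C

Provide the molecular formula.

C13H16ClFINO2

Heavy atoms from the SMILES: 13 C, 1 Cl, 1 F, 1 I, 1 N, 2 O.
Implicit hydrogens by atom environment:
  4 × C: 2 H each → 8
  4 × C (aromatic): no H
  2 × C: 3 H each → 6
  2 × C (aromatic): 1 H each → 2
  2 × O: no H
  1 × C: no H
  1 × Cl: no H
  1 × F: no H
  1 × I: no H
  1 × N: no H
  Total hydrogens = 16.
Molecular formula: C13H16ClFINO2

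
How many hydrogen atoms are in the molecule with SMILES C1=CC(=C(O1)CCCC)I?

11

Hydrogens are implicit in SMILES; fill each atom to its normal valence:
  3 × C: 2 H each → 6
  2 × C (aromatic): 1 H each → 2
  2 × C (aromatic): no H
  1 × C: 3 H
  1 × I: no H
  1 × O (aromatic): no H
  Total hydrogens = 11.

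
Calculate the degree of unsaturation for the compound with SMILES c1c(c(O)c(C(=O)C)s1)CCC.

Molecular formula from the SMILES: C9H12O2S.
DoU = (2C + 2 + N − H − X)/2 = (2·9 + 2 + 0 − 12 − 0)/2 = 8/2 = 4.
(Structurally: 1 ring(s) + 3 π bond(s) = 4.)

4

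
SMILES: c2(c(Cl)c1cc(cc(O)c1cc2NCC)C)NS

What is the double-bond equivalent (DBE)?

7

Molecular formula from the SMILES: C13H15ClN2OS.
DoU = (2C + 2 + N − H − X)/2 = (2·13 + 2 + 2 − 15 − 1)/2 = 14/2 = 7.
(Structurally: 2 ring(s) + 5 π bond(s) = 7.)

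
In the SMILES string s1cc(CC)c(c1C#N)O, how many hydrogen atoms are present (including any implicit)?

Hydrogens are implicit in SMILES; fill each atom to its normal valence:
  3 × C (aromatic): no H
  1 × C: 3 H
  1 × C: 2 H
  1 × C (aromatic): 1 H
  1 × C: no H
  1 × N: no H
  1 × O: 1 H
  1 × S (aromatic): no H
  Total hydrogens = 7.

7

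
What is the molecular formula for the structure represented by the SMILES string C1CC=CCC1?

C6H10

Heavy atoms from the SMILES: 6 C.
Implicit hydrogens by atom environment:
  4 × C: 2 H each → 8
  2 × C: 1 H each → 2
  Total hydrogens = 10.
Molecular formula: C6H10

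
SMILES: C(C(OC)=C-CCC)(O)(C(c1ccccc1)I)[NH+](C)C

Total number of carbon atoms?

The symbol for carbon appears 16 times in the SMILES. Lowercase c denotes aromatic carbon and counts toward C.

16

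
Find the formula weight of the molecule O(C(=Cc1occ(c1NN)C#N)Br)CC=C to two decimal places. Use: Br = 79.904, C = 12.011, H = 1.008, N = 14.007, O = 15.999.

284.11

Molecular formula: C10H10BrN3O2.
M = 1×79.904 + 10×12.011 + 10×1.008 + 3×14.007 + 2×15.999 = 284.11 g/mol.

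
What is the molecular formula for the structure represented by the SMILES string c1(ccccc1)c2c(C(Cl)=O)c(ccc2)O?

C13H9ClO2

Heavy atoms from the SMILES: 13 C, 1 Cl, 2 O.
Implicit hydrogens by atom environment:
  8 × C (aromatic): 1 H each → 8
  4 × C (aromatic): no H
  1 × C: no H
  1 × Cl: no H
  1 × O: 1 H
  1 × O: no H
  Total hydrogens = 9.
Molecular formula: C13H9ClO2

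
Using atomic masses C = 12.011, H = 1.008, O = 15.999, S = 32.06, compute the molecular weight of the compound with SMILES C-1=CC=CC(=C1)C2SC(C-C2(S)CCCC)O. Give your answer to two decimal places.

268.43

Molecular formula: C14H20OS2.
M = 14×12.011 + 20×1.008 + 1×15.999 + 2×32.06 = 268.43 g/mol.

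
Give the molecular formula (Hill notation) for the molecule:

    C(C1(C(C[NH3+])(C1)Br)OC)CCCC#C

Heavy atoms from the SMILES: 1 Br, 11 C, 1 N, 1 O.
Implicit hydrogens by atom environment:
  6 × C: 2 H each → 12
  3 × C: no H
  1 × Br: no H
  1 × C: 3 H
  1 × C: 1 H
  1 × N (charge +1): 3 H
  1 × O: no H
  Total hydrogens = 19.
Net charge +1.
Molecular formula: C11H19BrNO+

C11H19BrNO+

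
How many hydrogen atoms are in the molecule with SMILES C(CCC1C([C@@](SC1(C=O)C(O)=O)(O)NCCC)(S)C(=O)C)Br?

22

Hydrogens are implicit in SMILES; fill each atom to its normal valence:
  5 × C: 2 H each → 10
  5 × C: no H
  3 × O: no H
  2 × C: 3 H each → 6
  2 × C: 1 H each → 2
  2 × O: 1 H each → 2
  1 × Br: no H
  1 × N: 1 H
  1 × S: 1 H
  1 × S: no H
  Total hydrogens = 22.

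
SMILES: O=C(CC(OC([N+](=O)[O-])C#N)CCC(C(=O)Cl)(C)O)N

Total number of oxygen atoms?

The symbol for oxygen appears 6 times in the SMILES.

6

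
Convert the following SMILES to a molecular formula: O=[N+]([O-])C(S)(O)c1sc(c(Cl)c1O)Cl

C5H3Cl2NO4S2

Heavy atoms from the SMILES: 5 C, 2 Cl, 1 N, 4 O, 2 S.
Implicit hydrogens by atom environment:
  4 × C (aromatic): no H
  2 × Cl: no H
  2 × O: 1 H each → 2
  1 × C: no H
  1 × N (charge +1): no H
  1 × O: no H
  1 × O (charge -1): no H
  1 × S: 1 H
  1 × S (aromatic): no H
  Total hydrogens = 3.
Molecular formula: C5H3Cl2NO4S2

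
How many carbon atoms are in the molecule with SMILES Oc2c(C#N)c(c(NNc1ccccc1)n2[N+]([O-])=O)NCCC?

The symbol for carbon appears 14 times in the SMILES. Lowercase c denotes aromatic carbon and counts toward C.

14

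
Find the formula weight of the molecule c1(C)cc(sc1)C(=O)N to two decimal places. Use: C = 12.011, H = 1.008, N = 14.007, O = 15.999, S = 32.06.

141.19

Molecular formula: C6H7NOS.
M = 6×12.011 + 7×1.008 + 1×14.007 + 1×15.999 + 1×32.06 = 141.19 g/mol.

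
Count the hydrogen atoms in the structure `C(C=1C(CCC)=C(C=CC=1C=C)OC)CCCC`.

26

Hydrogens are implicit in SMILES; fill each atom to its normal valence:
  7 × C: 2 H each → 14
  4 × C (aromatic): no H
  3 × C: 3 H each → 9
  2 × C (aromatic): 1 H each → 2
  1 × C: 1 H
  1 × O: no H
  Total hydrogens = 26.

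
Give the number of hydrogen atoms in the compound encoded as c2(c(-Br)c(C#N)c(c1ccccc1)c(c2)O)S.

Hydrogens are implicit in SMILES; fill each atom to its normal valence:
  6 × C (aromatic): 1 H each → 6
  6 × C (aromatic): no H
  1 × Br: no H
  1 × C: no H
  1 × N: no H
  1 × O: 1 H
  1 × S: 1 H
  Total hydrogens = 8.

8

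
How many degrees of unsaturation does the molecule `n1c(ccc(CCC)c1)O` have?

Molecular formula from the SMILES: C8H11NO.
DoU = (2C + 2 + N − H − X)/2 = (2·8 + 2 + 1 − 11 − 0)/2 = 8/2 = 4.
(Structurally: 1 ring(s) + 3 π bond(s) = 4.)

4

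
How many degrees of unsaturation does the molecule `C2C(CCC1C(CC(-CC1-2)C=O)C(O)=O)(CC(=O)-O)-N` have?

5

Molecular formula from the SMILES: C14H21NO5.
DoU = (2C + 2 + N − H − X)/2 = (2·14 + 2 + 1 − 21 − 0)/2 = 10/2 = 5.
(Structurally: 2 ring(s) + 3 π bond(s) = 5.)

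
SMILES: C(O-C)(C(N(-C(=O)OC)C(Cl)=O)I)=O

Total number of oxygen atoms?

5

The symbol for oxygen appears 5 times in the SMILES.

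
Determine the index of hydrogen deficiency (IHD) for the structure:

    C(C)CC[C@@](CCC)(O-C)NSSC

Molecular formula from the SMILES: C10H23NOS2.
DoU = (2C + 2 + N − H − X)/2 = (2·10 + 2 + 1 − 23 − 0)/2 = 0/2 = 0.
(Structurally: 0 ring(s) + 0 π bond(s) = 0.)

0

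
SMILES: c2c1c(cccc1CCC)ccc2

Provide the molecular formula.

Heavy atoms from the SMILES: 13 C.
Implicit hydrogens by atom environment:
  7 × C (aromatic): 1 H each → 7
  3 × C (aromatic): no H
  2 × C: 2 H each → 4
  1 × C: 3 H
  Total hydrogens = 14.
Molecular formula: C13H14

C13H14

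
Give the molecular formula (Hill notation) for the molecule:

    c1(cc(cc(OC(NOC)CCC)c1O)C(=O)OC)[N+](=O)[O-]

C13H18N2O7

Heavy atoms from the SMILES: 13 C, 2 N, 7 O.
Implicit hydrogens by atom environment:
  5 × O: no H
  4 × C (aromatic): no H
  3 × C: 3 H each → 9
  2 × C: 2 H each → 4
  2 × C (aromatic): 1 H each → 2
  1 × C: 1 H
  1 × C: no H
  1 × N: 1 H
  1 × N (charge +1): no H
  1 × O: 1 H
  1 × O (charge -1): no H
  Total hydrogens = 18.
Molecular formula: C13H18N2O7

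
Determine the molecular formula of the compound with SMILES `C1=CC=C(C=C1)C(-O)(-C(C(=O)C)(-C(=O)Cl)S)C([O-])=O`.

Heavy atoms from the SMILES: 12 C, 1 Cl, 5 O, 1 S.
Implicit hydrogens by atom environment:
  5 × C (aromatic): 1 H each → 5
  5 × C: no H
  3 × O: no H
  1 × C: 3 H
  1 × C (aromatic): no H
  1 × Cl: no H
  1 × O: 1 H
  1 × O (charge -1): no H
  1 × S: 1 H
  Total hydrogens = 10.
Net charge -1.
Molecular formula: C12H10ClO5S-

C12H10ClO5S-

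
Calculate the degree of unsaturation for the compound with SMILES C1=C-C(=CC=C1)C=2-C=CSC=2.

7

Molecular formula from the SMILES: C10H8S.
DoU = (2C + 2 + N − H − X)/2 = (2·10 + 2 + 0 − 8 − 0)/2 = 14/2 = 7.
(Structurally: 2 ring(s) + 5 π bond(s) = 7.)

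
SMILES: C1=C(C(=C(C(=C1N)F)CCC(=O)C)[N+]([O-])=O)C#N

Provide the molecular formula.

Heavy atoms from the SMILES: 11 C, 1 F, 3 N, 3 O.
Implicit hydrogens by atom environment:
  5 × C (aromatic): no H
  2 × C: 2 H each → 4
  2 × C: no H
  2 × O: no H
  1 × C: 3 H
  1 × C (aromatic): 1 H
  1 × F: no H
  1 × N: 2 H
  1 × N: no H
  1 × N (charge +1): no H
  1 × O (charge -1): no H
  Total hydrogens = 10.
Molecular formula: C11H10FN3O3

C11H10FN3O3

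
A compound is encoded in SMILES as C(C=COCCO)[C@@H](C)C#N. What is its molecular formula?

Heavy atoms from the SMILES: 8 C, 1 N, 2 O.
Implicit hydrogens by atom environment:
  3 × C: 2 H each → 6
  3 × C: 1 H each → 3
  1 × C: 3 H
  1 × C: no H
  1 × N: no H
  1 × O: 1 H
  1 × O: no H
  Total hydrogens = 13.
Molecular formula: C8H13NO2

C8H13NO2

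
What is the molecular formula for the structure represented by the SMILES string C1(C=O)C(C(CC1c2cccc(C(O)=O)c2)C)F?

C14H15FO3

Heavy atoms from the SMILES: 14 C, 1 F, 3 O.
Implicit hydrogens by atom environment:
  5 × C: 1 H each → 5
  4 × C (aromatic): 1 H each → 4
  2 × C (aromatic): no H
  2 × O: no H
  1 × C: 3 H
  1 × C: 2 H
  1 × C: no H
  1 × F: no H
  1 × O: 1 H
  Total hydrogens = 15.
Molecular formula: C14H15FO3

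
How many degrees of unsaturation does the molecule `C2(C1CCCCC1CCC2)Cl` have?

2

Molecular formula from the SMILES: C10H17Cl.
DoU = (2C + 2 + N − H − X)/2 = (2·10 + 2 + 0 − 17 − 1)/2 = 4/2 = 2.
(Structurally: 2 ring(s) + 0 π bond(s) = 2.)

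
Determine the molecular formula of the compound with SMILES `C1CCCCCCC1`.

C8H16

Heavy atoms from the SMILES: 8 C.
Implicit hydrogens by atom environment:
  8 × C: 2 H each → 16
  Total hydrogens = 16.
Molecular formula: C8H16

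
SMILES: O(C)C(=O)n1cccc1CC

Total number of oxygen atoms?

2

The symbol for oxygen appears 2 times in the SMILES.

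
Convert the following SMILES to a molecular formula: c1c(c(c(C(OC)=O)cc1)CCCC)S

Heavy atoms from the SMILES: 12 C, 2 O, 1 S.
Implicit hydrogens by atom environment:
  3 × C: 2 H each → 6
  3 × C (aromatic): 1 H each → 3
  3 × C (aromatic): no H
  2 × C: 3 H each → 6
  2 × O: no H
  1 × C: no H
  1 × S: 1 H
  Total hydrogens = 16.
Molecular formula: C12H16O2S

C12H16O2S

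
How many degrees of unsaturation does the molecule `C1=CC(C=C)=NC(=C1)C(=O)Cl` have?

Molecular formula from the SMILES: C8H6ClNO.
DoU = (2C + 2 + N − H − X)/2 = (2·8 + 2 + 1 − 6 − 1)/2 = 12/2 = 6.
(Structurally: 1 ring(s) + 5 π bond(s) = 6.)

6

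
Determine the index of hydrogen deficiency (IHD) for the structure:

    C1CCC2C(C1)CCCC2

Molecular formula from the SMILES: C10H18.
DoU = (2C + 2 + N − H − X)/2 = (2·10 + 2 + 0 − 18 − 0)/2 = 4/2 = 2.
(Structurally: 2 ring(s) + 0 π bond(s) = 2.)

2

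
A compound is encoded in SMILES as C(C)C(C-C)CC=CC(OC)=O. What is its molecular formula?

Heavy atoms from the SMILES: 10 C, 2 O.
Implicit hydrogens by atom environment:
  3 × C: 3 H each → 9
  3 × C: 2 H each → 6
  3 × C: 1 H each → 3
  2 × O: no H
  1 × C: no H
  Total hydrogens = 18.
Molecular formula: C10H18O2

C10H18O2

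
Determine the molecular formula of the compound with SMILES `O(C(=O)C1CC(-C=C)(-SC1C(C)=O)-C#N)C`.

Heavy atoms from the SMILES: 11 C, 1 N, 3 O, 1 S.
Implicit hydrogens by atom environment:
  4 × C: no H
  3 × C: 1 H each → 3
  3 × O: no H
  2 × C: 3 H each → 6
  2 × C: 2 H each → 4
  1 × N: no H
  1 × S: no H
  Total hydrogens = 13.
Molecular formula: C11H13NO3S

C11H13NO3S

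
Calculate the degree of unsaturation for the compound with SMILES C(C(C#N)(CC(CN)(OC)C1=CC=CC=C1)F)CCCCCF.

6

Molecular formula from the SMILES: C18H26F2N2O.
DoU = (2C + 2 + N − H − X)/2 = (2·18 + 2 + 2 − 26 − 2)/2 = 12/2 = 6.
(Structurally: 1 ring(s) + 5 π bond(s) = 6.)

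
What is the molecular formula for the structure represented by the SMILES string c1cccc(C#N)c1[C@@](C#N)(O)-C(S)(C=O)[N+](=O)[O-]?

C11H7N3O4S

Heavy atoms from the SMILES: 11 C, 3 N, 4 O, 1 S.
Implicit hydrogens by atom environment:
  4 × C (aromatic): 1 H each → 4
  4 × C: no H
  2 × C (aromatic): no H
  2 × N: no H
  2 × O: no H
  1 × C: 1 H
  1 × N (charge +1): no H
  1 × O: 1 H
  1 × O (charge -1): no H
  1 × S: 1 H
  Total hydrogens = 7.
Molecular formula: C11H7N3O4S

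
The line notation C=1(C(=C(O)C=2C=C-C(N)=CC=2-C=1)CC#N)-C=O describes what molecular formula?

Heavy atoms from the SMILES: 13 C, 2 N, 2 O.
Implicit hydrogens by atom environment:
  6 × C (aromatic): no H
  4 × C (aromatic): 1 H each → 4
  1 × C: 2 H
  1 × C: 1 H
  1 × C: no H
  1 × N: 2 H
  1 × N: no H
  1 × O: 1 H
  1 × O: no H
  Total hydrogens = 10.
Molecular formula: C13H10N2O2

C13H10N2O2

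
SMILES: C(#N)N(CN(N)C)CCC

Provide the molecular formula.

Heavy atoms from the SMILES: 6 C, 4 N.
Implicit hydrogens by atom environment:
  3 × C: 2 H each → 6
  3 × N: no H
  2 × C: 3 H each → 6
  1 × C: no H
  1 × N: 2 H
  Total hydrogens = 14.
Molecular formula: C6H14N4

C6H14N4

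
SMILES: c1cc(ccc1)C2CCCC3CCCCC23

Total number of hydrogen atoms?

22

Hydrogens are implicit in SMILES; fill each atom to its normal valence:
  7 × C: 2 H each → 14
  5 × C (aromatic): 1 H each → 5
  3 × C: 1 H each → 3
  1 × C (aromatic): no H
  Total hydrogens = 22.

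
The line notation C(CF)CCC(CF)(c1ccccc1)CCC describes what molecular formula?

C15H22F2

Heavy atoms from the SMILES: 15 C, 2 F.
Implicit hydrogens by atom environment:
  7 × C: 2 H each → 14
  5 × C (aromatic): 1 H each → 5
  2 × F: no H
  1 × C: 3 H
  1 × C: no H
  1 × C (aromatic): no H
  Total hydrogens = 22.
Molecular formula: C15H22F2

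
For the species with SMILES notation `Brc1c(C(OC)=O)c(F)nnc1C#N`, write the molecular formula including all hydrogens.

C7H3BrFN3O2

Heavy atoms from the SMILES: 1 Br, 7 C, 1 F, 3 N, 2 O.
Implicit hydrogens by atom environment:
  4 × C (aromatic): no H
  2 × C: no H
  2 × N (aromatic): no H
  2 × O: no H
  1 × Br: no H
  1 × C: 3 H
  1 × F: no H
  1 × N: no H
  Total hydrogens = 3.
Molecular formula: C7H3BrFN3O2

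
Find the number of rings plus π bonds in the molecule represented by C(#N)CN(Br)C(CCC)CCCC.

2

Molecular formula from the SMILES: C10H19BrN2.
DoU = (2C + 2 + N − H − X)/2 = (2·10 + 2 + 2 − 19 − 1)/2 = 4/2 = 2.
(Structurally: 0 ring(s) + 2 π bond(s) = 2.)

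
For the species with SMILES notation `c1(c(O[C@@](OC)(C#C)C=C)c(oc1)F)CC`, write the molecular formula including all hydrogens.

C12H13FO3

Heavy atoms from the SMILES: 12 C, 1 F, 3 O.
Implicit hydrogens by atom environment:
  3 × C (aromatic): no H
  2 × C: 3 H each → 6
  2 × C: 2 H each → 4
  2 × C: 1 H each → 2
  2 × C: no H
  2 × O: no H
  1 × C (aromatic): 1 H
  1 × F: no H
  1 × O (aromatic): no H
  Total hydrogens = 13.
Molecular formula: C12H13FO3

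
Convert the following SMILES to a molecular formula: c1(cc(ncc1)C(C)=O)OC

Heavy atoms from the SMILES: 8 C, 1 N, 2 O.
Implicit hydrogens by atom environment:
  3 × C (aromatic): 1 H each → 3
  2 × C: 3 H each → 6
  2 × C (aromatic): no H
  2 × O: no H
  1 × C: no H
  1 × N (aromatic): no H
  Total hydrogens = 9.
Molecular formula: C8H9NO2

C8H9NO2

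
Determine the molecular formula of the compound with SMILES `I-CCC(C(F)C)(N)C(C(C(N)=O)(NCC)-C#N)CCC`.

Heavy atoms from the SMILES: 14 C, 1 F, 1 I, 4 N, 1 O.
Implicit hydrogens by atom environment:
  5 × C: 2 H each → 10
  4 × C: no H
  3 × C: 3 H each → 9
  2 × C: 1 H each → 2
  2 × N: 2 H each → 4
  1 × F: no H
  1 × I: no H
  1 × N: 1 H
  1 × N: no H
  1 × O: no H
  Total hydrogens = 26.
Molecular formula: C14H26FIN4O

C14H26FIN4O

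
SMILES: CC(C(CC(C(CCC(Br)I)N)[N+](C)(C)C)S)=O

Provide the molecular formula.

Heavy atoms from the SMILES: 1 Br, 12 C, 1 I, 2 N, 1 O, 1 S.
Implicit hydrogens by atom environment:
  4 × C: 3 H each → 12
  4 × C: 1 H each → 4
  3 × C: 2 H each → 6
  1 × Br: no H
  1 × C: no H
  1 × I: no H
  1 × N: 2 H
  1 × N (charge +1): no H
  1 × O: no H
  1 × S: 1 H
  Total hydrogens = 25.
Net charge +1.
Molecular formula: C12H25BrIN2OS+

C12H25BrIN2OS+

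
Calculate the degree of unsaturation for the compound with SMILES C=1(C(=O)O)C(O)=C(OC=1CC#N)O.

Molecular formula from the SMILES: C7H5NO5.
DoU = (2C + 2 + N − H − X)/2 = (2·7 + 2 + 1 − 5 − 0)/2 = 12/2 = 6.
(Structurally: 1 ring(s) + 5 π bond(s) = 6.)

6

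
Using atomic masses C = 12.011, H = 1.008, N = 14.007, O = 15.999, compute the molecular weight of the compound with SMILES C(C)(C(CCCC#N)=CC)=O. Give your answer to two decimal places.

Molecular formula: C9H13NO.
M = 9×12.011 + 13×1.008 + 1×14.007 + 1×15.999 = 151.21 g/mol.

151.21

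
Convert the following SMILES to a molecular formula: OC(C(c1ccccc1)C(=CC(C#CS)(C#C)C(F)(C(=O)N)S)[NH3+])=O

Heavy atoms from the SMILES: 17 C, 1 F, 2 N, 3 O, 2 S.
Implicit hydrogens by atom environment:
  8 × C: no H
  5 × C (aromatic): 1 H each → 5
  3 × C: 1 H each → 3
  2 × O: no H
  2 × S: 1 H each → 2
  1 × C (aromatic): no H
  1 × F: no H
  1 × N (charge +1): 3 H
  1 × N: 2 H
  1 × O: 1 H
  Total hydrogens = 16.
Net charge +1.
Molecular formula: C17H16FN2O3S2+

C17H16FN2O3S2+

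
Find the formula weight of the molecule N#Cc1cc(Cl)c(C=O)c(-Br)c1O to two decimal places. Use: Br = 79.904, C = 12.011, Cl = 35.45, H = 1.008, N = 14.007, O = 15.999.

Molecular formula: C8H3BrClNO2.
M = 1×79.904 + 8×12.011 + 1×35.45 + 3×1.008 + 1×14.007 + 2×15.999 = 260.47 g/mol.

260.47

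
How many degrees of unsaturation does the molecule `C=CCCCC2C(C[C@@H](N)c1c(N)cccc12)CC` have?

6

Molecular formula from the SMILES: C17H26N2.
DoU = (2C + 2 + N − H − X)/2 = (2·17 + 2 + 2 − 26 − 0)/2 = 12/2 = 6.
(Structurally: 2 ring(s) + 4 π bond(s) = 6.)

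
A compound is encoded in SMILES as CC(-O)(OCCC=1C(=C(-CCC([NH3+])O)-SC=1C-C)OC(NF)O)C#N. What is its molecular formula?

C15H25FN3O5S+

Heavy atoms from the SMILES: 15 C, 1 F, 3 N, 5 O, 1 S.
Implicit hydrogens by atom environment:
  5 × C: 2 H each → 10
  4 × C (aromatic): no H
  3 × O: 1 H each → 3
  2 × C: 3 H each → 6
  2 × C: 1 H each → 2
  2 × C: no H
  2 × O: no H
  1 × F: no H
  1 × N (charge +1): 3 H
  1 × N: 1 H
  1 × N: no H
  1 × S (aromatic): no H
  Total hydrogens = 25.
Net charge +1.
Molecular formula: C15H25FN3O5S+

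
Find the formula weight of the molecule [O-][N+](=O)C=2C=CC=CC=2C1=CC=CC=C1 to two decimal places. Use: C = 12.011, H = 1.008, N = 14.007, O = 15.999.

Molecular formula: C12H9NO2.
M = 12×12.011 + 9×1.008 + 1×14.007 + 2×15.999 = 199.21 g/mol.

199.21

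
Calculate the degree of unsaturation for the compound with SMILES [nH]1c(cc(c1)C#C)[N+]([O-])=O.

Molecular formula from the SMILES: C6H4N2O2.
DoU = (2C + 2 + N − H − X)/2 = (2·6 + 2 + 2 − 4 − 0)/2 = 12/2 = 6.
(Structurally: 1 ring(s) + 5 π bond(s) = 6.)

6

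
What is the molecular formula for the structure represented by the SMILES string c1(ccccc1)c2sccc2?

C10H8S

Heavy atoms from the SMILES: 10 C, 1 S.
Implicit hydrogens by atom environment:
  8 × C (aromatic): 1 H each → 8
  2 × C (aromatic): no H
  1 × S (aromatic): no H
  Total hydrogens = 8.
Molecular formula: C10H8S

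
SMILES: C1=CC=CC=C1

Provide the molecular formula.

C6H6

Heavy atoms from the SMILES: 6 C.
Implicit hydrogens by atom environment:
  6 × C (aromatic): 1 H each → 6
  Total hydrogens = 6.
Molecular formula: C6H6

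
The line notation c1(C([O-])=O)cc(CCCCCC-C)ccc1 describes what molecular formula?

C14H19O2-

Heavy atoms from the SMILES: 14 C, 2 O.
Implicit hydrogens by atom environment:
  6 × C: 2 H each → 12
  4 × C (aromatic): 1 H each → 4
  2 × C (aromatic): no H
  1 × C: 3 H
  1 × C: no H
  1 × O: no H
  1 × O (charge -1): no H
  Total hydrogens = 19.
Net charge -1.
Molecular formula: C14H19O2-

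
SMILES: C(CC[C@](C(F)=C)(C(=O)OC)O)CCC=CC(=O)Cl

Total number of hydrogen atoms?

Hydrogens are implicit in SMILES; fill each atom to its normal valence:
  6 × C: 2 H each → 12
  4 × C: no H
  3 × O: no H
  2 × C: 1 H each → 2
  1 × C: 3 H
  1 × Cl: no H
  1 × F: no H
  1 × O: 1 H
  Total hydrogens = 18.

18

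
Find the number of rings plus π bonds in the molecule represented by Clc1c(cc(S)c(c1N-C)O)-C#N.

Molecular formula from the SMILES: C8H7ClN2OS.
DoU = (2C + 2 + N − H − X)/2 = (2·8 + 2 + 2 − 7 − 1)/2 = 12/2 = 6.
(Structurally: 1 ring(s) + 5 π bond(s) = 6.)

6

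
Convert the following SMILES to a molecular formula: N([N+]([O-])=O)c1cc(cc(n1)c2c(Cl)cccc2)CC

C13H12ClN3O2

Heavy atoms from the SMILES: 13 C, 1 Cl, 3 N, 2 O.
Implicit hydrogens by atom environment:
  6 × C (aromatic): 1 H each → 6
  5 × C (aromatic): no H
  1 × C: 3 H
  1 × C: 2 H
  1 × Cl: no H
  1 × N: 1 H
  1 × N (aromatic): no H
  1 × N (charge +1): no H
  1 × O: no H
  1 × O (charge -1): no H
  Total hydrogens = 12.
Molecular formula: C13H12ClN3O2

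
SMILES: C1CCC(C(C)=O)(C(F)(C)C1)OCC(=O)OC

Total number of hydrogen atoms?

19

Hydrogens are implicit in SMILES; fill each atom to its normal valence:
  5 × C: 2 H each → 10
  4 × C: no H
  4 × O: no H
  3 × C: 3 H each → 9
  1 × F: no H
  Total hydrogens = 19.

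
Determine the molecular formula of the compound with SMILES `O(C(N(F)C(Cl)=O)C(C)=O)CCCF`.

Heavy atoms from the SMILES: 7 C, 1 Cl, 2 F, 1 N, 3 O.
Implicit hydrogens by atom environment:
  3 × C: 2 H each → 6
  3 × O: no H
  2 × C: no H
  2 × F: no H
  1 × C: 3 H
  1 × C: 1 H
  1 × Cl: no H
  1 × N: no H
  Total hydrogens = 10.
Molecular formula: C7H10ClF2NO3

C7H10ClF2NO3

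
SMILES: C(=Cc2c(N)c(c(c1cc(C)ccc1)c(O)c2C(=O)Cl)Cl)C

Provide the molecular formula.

C17H15Cl2NO2

Heavy atoms from the SMILES: 17 C, 2 Cl, 1 N, 2 O.
Implicit hydrogens by atom environment:
  8 × C (aromatic): no H
  4 × C (aromatic): 1 H each → 4
  2 × C: 3 H each → 6
  2 × C: 1 H each → 2
  2 × Cl: no H
  1 × C: no H
  1 × N: 2 H
  1 × O: 1 H
  1 × O: no H
  Total hydrogens = 15.
Molecular formula: C17H15Cl2NO2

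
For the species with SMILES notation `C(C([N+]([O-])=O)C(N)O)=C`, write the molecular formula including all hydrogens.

C4H8N2O3

Heavy atoms from the SMILES: 4 C, 2 N, 3 O.
Implicit hydrogens by atom environment:
  3 × C: 1 H each → 3
  1 × C: 2 H
  1 × N: 2 H
  1 × N (charge +1): no H
  1 × O: 1 H
  1 × O: no H
  1 × O (charge -1): no H
  Total hydrogens = 8.
Molecular formula: C4H8N2O3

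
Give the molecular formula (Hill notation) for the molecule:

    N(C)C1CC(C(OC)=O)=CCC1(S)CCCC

Heavy atoms from the SMILES: 13 C, 1 N, 2 O, 1 S.
Implicit hydrogens by atom environment:
  5 × C: 2 H each → 10
  3 × C: 3 H each → 9
  3 × C: no H
  2 × C: 1 H each → 2
  2 × O: no H
  1 × N: 1 H
  1 × S: 1 H
  Total hydrogens = 23.
Molecular formula: C13H23NO2S

C13H23NO2S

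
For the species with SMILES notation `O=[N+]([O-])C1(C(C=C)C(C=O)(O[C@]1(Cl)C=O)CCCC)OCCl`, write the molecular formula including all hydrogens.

Heavy atoms from the SMILES: 13 C, 2 Cl, 1 N, 6 O.
Implicit hydrogens by atom environment:
  5 × C: 2 H each → 10
  5 × O: no H
  4 × C: 1 H each → 4
  3 × C: no H
  2 × Cl: no H
  1 × C: 3 H
  1 × N (charge +1): no H
  1 × O (charge -1): no H
  Total hydrogens = 17.
Molecular formula: C13H17Cl2NO6

C13H17Cl2NO6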